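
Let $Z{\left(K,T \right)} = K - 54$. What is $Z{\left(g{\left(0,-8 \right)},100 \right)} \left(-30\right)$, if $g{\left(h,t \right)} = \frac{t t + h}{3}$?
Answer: $980$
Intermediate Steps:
$g{\left(h,t \right)} = \frac{h}{3} + \frac{t^{2}}{3}$ ($g{\left(h,t \right)} = \left(t^{2} + h\right) \frac{1}{3} = \left(h + t^{2}\right) \frac{1}{3} = \frac{h}{3} + \frac{t^{2}}{3}$)
$Z{\left(K,T \right)} = -54 + K$
$Z{\left(g{\left(0,-8 \right)},100 \right)} \left(-30\right) = \left(-54 + \left(\frac{1}{3} \cdot 0 + \frac{\left(-8\right)^{2}}{3}\right)\right) \left(-30\right) = \left(-54 + \left(0 + \frac{1}{3} \cdot 64\right)\right) \left(-30\right) = \left(-54 + \left(0 + \frac{64}{3}\right)\right) \left(-30\right) = \left(-54 + \frac{64}{3}\right) \left(-30\right) = \left(- \frac{98}{3}\right) \left(-30\right) = 980$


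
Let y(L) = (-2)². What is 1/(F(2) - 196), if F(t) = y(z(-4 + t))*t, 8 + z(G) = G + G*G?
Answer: -1/188 ≈ -0.0053191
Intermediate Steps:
z(G) = -8 + G + G² (z(G) = -8 + (G + G*G) = -8 + (G + G²) = -8 + G + G²)
y(L) = 4
F(t) = 4*t
1/(F(2) - 196) = 1/(4*2 - 196) = 1/(8 - 196) = 1/(-188) = -1/188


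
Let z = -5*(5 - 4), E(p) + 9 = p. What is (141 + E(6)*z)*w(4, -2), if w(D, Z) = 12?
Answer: 1872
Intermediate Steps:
E(p) = -9 + p
z = -5 (z = -5*1 = -5)
(141 + E(6)*z)*w(4, -2) = (141 + (-9 + 6)*(-5))*12 = (141 - 3*(-5))*12 = (141 + 15)*12 = 156*12 = 1872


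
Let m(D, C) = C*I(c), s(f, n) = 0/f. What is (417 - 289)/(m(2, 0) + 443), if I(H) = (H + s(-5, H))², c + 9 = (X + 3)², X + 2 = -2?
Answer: 128/443 ≈ 0.28894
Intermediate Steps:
X = -4 (X = -2 - 2 = -4)
s(f, n) = 0
c = -8 (c = -9 + (-4 + 3)² = -9 + (-1)² = -9 + 1 = -8)
I(H) = H² (I(H) = (H + 0)² = H²)
m(D, C) = 64*C (m(D, C) = C*(-8)² = C*64 = 64*C)
(417 - 289)/(m(2, 0) + 443) = (417 - 289)/(64*0 + 443) = 128/(0 + 443) = 128/443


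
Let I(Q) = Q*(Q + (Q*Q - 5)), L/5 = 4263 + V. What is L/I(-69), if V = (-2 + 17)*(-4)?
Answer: -7005/107801 ≈ -0.064981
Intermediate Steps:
V = -60 (V = 15*(-4) = -60)
L = 21015 (L = 5*(4263 - 60) = 5*4203 = 21015)
I(Q) = Q*(-5 + Q + Q**2) (I(Q) = Q*(Q + (Q**2 - 5)) = Q*(Q + (-5 + Q**2)) = Q*(-5 + Q + Q**2))
L/I(-69) = 21015/((-69*(-5 - 69 + (-69)**2))) = 21015/((-69*(-5 - 69 + 4761))) = 21015/((-69*4687)) = 21015/(-323403) = 21015*(-1/323403) = -7005/107801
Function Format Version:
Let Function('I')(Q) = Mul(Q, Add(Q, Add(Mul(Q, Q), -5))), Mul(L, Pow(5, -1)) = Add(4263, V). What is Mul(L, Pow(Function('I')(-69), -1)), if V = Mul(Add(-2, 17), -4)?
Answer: Rational(-7005, 107801) ≈ -0.064981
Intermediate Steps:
V = -60 (V = Mul(15, -4) = -60)
L = 21015 (L = Mul(5, Add(4263, -60)) = Mul(5, 4203) = 21015)
Function('I')(Q) = Mul(Q, Add(-5, Q, Pow(Q, 2))) (Function('I')(Q) = Mul(Q, Add(Q, Add(Pow(Q, 2), -5))) = Mul(Q, Add(Q, Add(-5, Pow(Q, 2)))) = Mul(Q, Add(-5, Q, Pow(Q, 2))))
Mul(L, Pow(Function('I')(-69), -1)) = Mul(21015, Pow(Mul(-69, Add(-5, -69, Pow(-69, 2))), -1)) = Mul(21015, Pow(Mul(-69, Add(-5, -69, 4761)), -1)) = Mul(21015, Pow(Mul(-69, 4687), -1)) = Mul(21015, Pow(-323403, -1)) = Mul(21015, Rational(-1, 323403)) = Rational(-7005, 107801)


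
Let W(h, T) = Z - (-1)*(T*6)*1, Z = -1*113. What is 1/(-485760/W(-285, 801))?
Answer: -4693/485760 ≈ -0.0096612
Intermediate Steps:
Z = -113
W(h, T) = -113 + 6*T (W(h, T) = -113 - (-1)*(T*6)*1 = -113 - (-1)*(6*T)*1 = -113 - (-1)*6*T = -113 - (-6)*T = -113 + 6*T)
1/(-485760/W(-285, 801)) = 1/(-485760/(-113 + 6*801)) = 1/(-485760/(-113 + 4806)) = 1/(-485760/4693) = -4693/485760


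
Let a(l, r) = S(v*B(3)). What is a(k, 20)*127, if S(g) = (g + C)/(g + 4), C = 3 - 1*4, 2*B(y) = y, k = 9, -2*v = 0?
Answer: -127/4 ≈ -31.750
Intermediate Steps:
v = 0 (v = -½*0 = 0)
B(y) = y/2
C = -1 (C = 3 - 4 = -1)
S(g) = (-1 + g)/(4 + g) (S(g) = (g - 1)/(g + 4) = (-1 + g)/(4 + g))
a(l, r) = -¼ (a(l, r) = (-1 + 0*((½)*3))/(4 + 0*((½)*3)) = (-1 + 0*(3/2))/(4 + 0*(3/2)) = (-1 + 0)/(4 + 0) = -1/4 = (¼)*(-1) = -¼)
a(k, 20)*127 = -¼*127 = -127/4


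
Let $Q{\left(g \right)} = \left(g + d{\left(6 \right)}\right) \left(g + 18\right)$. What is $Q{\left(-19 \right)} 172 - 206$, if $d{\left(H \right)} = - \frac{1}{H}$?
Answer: $\frac{9272}{3} \approx 3090.7$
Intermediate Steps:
$Q{\left(g \right)} = \left(18 + g\right) \left(- \frac{1}{6} + g\right)$ ($Q{\left(g \right)} = \left(g - \frac{1}{6}\right) \left(g + 18\right) = \left(g - \frac{1}{6}\right) \left(18 + g\right) = \left(- \frac{1}{6} + g\right) \left(18 + g\right) = \left(18 + g\right) \left(- \frac{1}{6} + g\right)$)
$Q{\left(-19 \right)} 172 - 206 = \left(-3 + \left(-19\right)^{2} + \frac{107}{6} \left(-19\right)\right) 172 - 206 = \left(-3 + 361 - \frac{2033}{6}\right) 172 - 206 = \frac{115}{6} \cdot 172 - 206 = \frac{9890}{3} - 206 = \frac{9272}{3}$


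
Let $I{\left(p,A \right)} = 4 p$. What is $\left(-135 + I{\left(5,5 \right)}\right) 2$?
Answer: $-230$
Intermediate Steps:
$\left(-135 + I{\left(5,5 \right)}\right) 2 = \left(-135 + 4 \cdot 5\right) 2 = \left(-135 + 20\right) 2 = \left(-115\right) 2 = -230$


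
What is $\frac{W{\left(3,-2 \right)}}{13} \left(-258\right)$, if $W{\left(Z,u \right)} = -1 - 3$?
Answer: $\frac{1032}{13} \approx 79.385$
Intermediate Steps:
$W{\left(Z,u \right)} = -4$ ($W{\left(Z,u \right)} = -1 - 3 = -4$)
$\frac{W{\left(3,-2 \right)}}{13} \left(-258\right) = - \frac{4}{13} \left(-258\right) = \left(-4\right) \frac{1}{13} \left(-258\right) = \left(- \frac{4}{13}\right) \left(-258\right) = \frac{1032}{13}$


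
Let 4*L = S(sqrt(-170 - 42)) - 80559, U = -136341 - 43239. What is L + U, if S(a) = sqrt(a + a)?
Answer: -798879/4 + 53**(1/4)*sqrt(I)/2 ≈ -1.9972e+5 + 0.95395*I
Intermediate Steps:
S(a) = sqrt(2)*sqrt(a) (S(a) = sqrt(2*a) = sqrt(2)*sqrt(a))
U = -179580
L = -80559/4 + 53**(1/4)*sqrt(I)/2 (L = (sqrt(2)*sqrt(sqrt(-170 - 42)) - 80559)/4 = (sqrt(2)*sqrt(sqrt(-212)) - 80559)/4 = (sqrt(2)*sqrt(2*I*sqrt(53)) - 80559)/4 = (sqrt(2)*(sqrt(2)*53**(1/4)*sqrt(I)) - 80559)/4 = (2*53**(1/4)*sqrt(I) - 80559)/4 = (-80559 + 2*53**(1/4)*sqrt(I))/4 = -80559/4 + 53**(1/4)*sqrt(I)/2 ≈ -20139.0 + 0.95395*I)
L + U = (-80559/4 + 53**(1/4)*sqrt(I)/2) - 179580 = -798879/4 + 53**(1/4)*sqrt(I)/2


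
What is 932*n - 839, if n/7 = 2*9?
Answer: 116593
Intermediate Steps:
n = 126 (n = 7*(2*9) = 7*18 = 126)
932*n - 839 = 932*126 - 839 = 117432 - 839 = 116593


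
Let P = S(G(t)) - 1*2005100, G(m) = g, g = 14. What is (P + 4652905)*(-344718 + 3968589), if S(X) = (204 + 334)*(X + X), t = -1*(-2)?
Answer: 9649893745899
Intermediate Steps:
t = 2
G(m) = 14
S(X) = 1076*X (S(X) = 538*(2*X) = 1076*X)
P = -1990036 (P = 1076*14 - 1*2005100 = 15064 - 2005100 = -1990036)
(P + 4652905)*(-344718 + 3968589) = (-1990036 + 4652905)*(-344718 + 3968589) = 2662869*3623871 = 9649893745899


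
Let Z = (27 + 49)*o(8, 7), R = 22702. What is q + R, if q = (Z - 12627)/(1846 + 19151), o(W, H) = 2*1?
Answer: 476661419/20997 ≈ 22701.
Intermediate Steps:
o(W, H) = 2
Z = 152 (Z = (27 + 49)*2 = 76*2 = 152)
q = -12475/20997 (q = (152 - 12627)/(1846 + 19151) = -12475/20997 ≈ -0.59413)
q + R = -12475/20997 + 22702 = 476661419/20997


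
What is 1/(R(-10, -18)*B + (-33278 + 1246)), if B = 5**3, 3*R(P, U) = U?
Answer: -1/32782 ≈ -3.0505e-5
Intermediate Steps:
R(P, U) = U/3
B = 125
1/(R(-10, -18)*B + (-33278 + 1246)) = 1/(((1/3)*(-18))*125 + (-33278 + 1246)) = 1/(-6*125 - 32032) = 1/(-750 - 32032) = 1/(-32782) = -1/32782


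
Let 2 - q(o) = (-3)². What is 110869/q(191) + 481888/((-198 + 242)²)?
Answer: -1200393/77 ≈ -15590.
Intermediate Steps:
q(o) = -7 (q(o) = 2 - 1*(-3)² = 2 - 1*9 = 2 - 9 = -7)
110869/q(191) + 481888/((-198 + 242)²) = 110869/(-7) + 481888/((-198 + 242)²) = 110869*(-⅐) + 481888/(44²) = -110869/7 + 481888/1936 = -110869/7 + 481888*(1/1936) = -110869/7 + 2738/11 = -1200393/77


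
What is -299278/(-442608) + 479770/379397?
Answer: 162947607763/83962073688 ≈ 1.9407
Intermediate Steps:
-299278/(-442608) + 479770/379397 = -299278*(-1/442608) + 479770*(1/379397) = 149639/221304 + 479770/379397 = 162947607763/83962073688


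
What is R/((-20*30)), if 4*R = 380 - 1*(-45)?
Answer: -17/96 ≈ -0.17708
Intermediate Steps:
R = 425/4 (R = (380 - 1*(-45))/4 = (380 + 45)/4 = (¼)*425 = 425/4 ≈ 106.25)
R/((-20*30)) = 425/(4*((-20*30))) = (425/4)/(-600) = (425/4)*(-1/600) = -17/96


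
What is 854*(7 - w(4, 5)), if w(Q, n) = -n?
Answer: 10248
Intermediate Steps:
854*(7 - w(4, 5)) = 854*(7 - (-1)*5) = 854*(7 - 1*(-5)) = 854*(7 + 5) = 854*12 = 10248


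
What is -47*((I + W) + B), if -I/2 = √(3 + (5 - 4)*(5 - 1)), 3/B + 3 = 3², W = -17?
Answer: 1551/2 + 94*√7 ≈ 1024.2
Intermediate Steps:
B = ½ (B = 3/(-3 + 3²) = 3/(-3 + 9) = 3/6 = 3*(⅙) = ½ ≈ 0.50000)
I = -2*√7 (I = -2*√(3 + (5 - 4)*(5 - 1)) = -2*√(3 + 1*4) = -2*√(3 + 4) = -2*√7 ≈ -5.2915)
-47*((I + W) + B) = -47*((-2*√7 - 17) + ½) = -47*((-17 - 2*√7) + ½) = -47*(-33/2 - 2*√7) = 1551/2 + 94*√7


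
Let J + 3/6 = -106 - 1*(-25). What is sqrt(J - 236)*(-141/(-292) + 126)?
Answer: 36933*I*sqrt(1270)/584 ≈ 2253.7*I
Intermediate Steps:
J = -163/2 (J = -1/2 + (-106 - 1*(-25)) = -1/2 + (-106 + 25) = -1/2 - 81 = -163/2 ≈ -81.500)
sqrt(J - 236)*(-141/(-292) + 126) = sqrt(-163/2 - 236)*(-141/(-292) + 126) = sqrt(-635/2)*(-141*(-1/292) + 126) = (I*sqrt(1270)/2)*(141/292 + 126) = (I*sqrt(1270)/2)*(36933/292) = 36933*I*sqrt(1270)/584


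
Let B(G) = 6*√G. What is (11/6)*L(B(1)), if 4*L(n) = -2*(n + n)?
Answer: -11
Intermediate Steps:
L(n) = -n (L(n) = (-2*(n + n))/4 = (-4*n)/4 = -n)
(11/6)*L(B(1)) = (11/6)*(-6*√1) = ((⅙)*11)*(-6) = 11*(-1*6)/6 = (11/6)*(-6) = -11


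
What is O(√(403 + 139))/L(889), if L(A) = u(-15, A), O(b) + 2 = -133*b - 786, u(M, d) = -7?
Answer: 788/7 + 19*√542 ≈ 554.91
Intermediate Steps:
O(b) = -788 - 133*b (O(b) = -2 + (-133*b - 786) = -2 + (-786 - 133*b) = -788 - 133*b)
L(A) = -7
O(√(403 + 139))/L(889) = (-788 - 133*√(403 + 139))/(-7) = (-788 - 133*√542)*(-⅐) = 788/7 + 19*√542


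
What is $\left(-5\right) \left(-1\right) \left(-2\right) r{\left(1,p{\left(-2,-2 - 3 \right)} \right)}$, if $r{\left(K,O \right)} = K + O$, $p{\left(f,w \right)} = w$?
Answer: $40$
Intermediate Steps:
$\left(-5\right) \left(-1\right) \left(-2\right) r{\left(1,p{\left(-2,-2 - 3 \right)} \right)} = \left(-5\right) \left(-1\right) \left(-2\right) \left(1 - 5\right) = 5 \left(-2\right) \left(1 - 5\right) = - 10 \left(1 - 5\right) = \left(-10\right) \left(-4\right) = 40$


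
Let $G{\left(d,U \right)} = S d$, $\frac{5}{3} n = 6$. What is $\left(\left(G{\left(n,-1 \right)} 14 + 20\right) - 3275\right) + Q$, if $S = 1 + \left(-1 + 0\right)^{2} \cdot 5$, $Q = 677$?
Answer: $- \frac{11378}{5} \approx -2275.6$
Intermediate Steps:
$n = \frac{18}{5}$ ($n = \frac{3}{5} \cdot 6 = \frac{18}{5} \approx 3.6$)
$S = 6$ ($S = 1 + \left(-1\right)^{2} \cdot 5 = 1 + 1 \cdot 5 = 1 + 5 = 6$)
$G{\left(d,U \right)} = 6 d$
$\left(\left(G{\left(n,-1 \right)} 14 + 20\right) - 3275\right) + Q = \left(\left(6 \cdot \frac{18}{5} \cdot 14 + 20\right) - 3275\right) + 677 = \left(\left(\frac{108}{5} \cdot 14 + 20\right) - 3275\right) + 677 = \left(\left(\frac{1512}{5} + 20\right) - 3275\right) + 677 = \left(\frac{1612}{5} - 3275\right) + 677 = - \frac{14763}{5} + 677 = - \frac{11378}{5}$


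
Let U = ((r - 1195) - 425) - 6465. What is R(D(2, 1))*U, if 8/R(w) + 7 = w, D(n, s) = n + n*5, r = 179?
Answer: -63248/5 ≈ -12650.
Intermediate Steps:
D(n, s) = 6*n (D(n, s) = n + 5*n = 6*n)
U = -7906 (U = ((179 - 1195) - 425) - 6465 = (-1016 - 425) - 6465 = -1441 - 6465 = -7906)
R(w) = 8/(-7 + w)
R(D(2, 1))*U = (8/(-7 + 6*2))*(-7906) = (8/(-7 + 12))*(-7906) = (8/5)*(-7906) = -63248/5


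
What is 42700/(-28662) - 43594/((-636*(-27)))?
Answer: -165227969/41015322 ≈ -4.0284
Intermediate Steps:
42700/(-28662) - 43594/((-636*(-27))) = 42700*(-1/28662) - 43594/17172 = -21350/14331 - 43594*1/17172 = -21350/14331 - 21797/8586 = -165227969/41015322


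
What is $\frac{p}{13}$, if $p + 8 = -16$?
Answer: $- \frac{24}{13} \approx -1.8462$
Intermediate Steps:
$p = -24$ ($p = -8 - 16 = -24$)
$\frac{p}{13} = \frac{1}{13} \left(-24\right) = - \frac{24}{13}$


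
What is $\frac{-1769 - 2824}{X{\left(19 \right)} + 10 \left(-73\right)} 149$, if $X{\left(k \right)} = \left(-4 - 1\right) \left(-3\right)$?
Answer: $\frac{684357}{715} \approx 957.14$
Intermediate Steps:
$X{\left(k \right)} = 15$ ($X{\left(k \right)} = \left(-5\right) \left(-3\right) = 15$)
$\frac{-1769 - 2824}{X{\left(19 \right)} + 10 \left(-73\right)} 149 = \frac{-1769 - 2824}{15 + 10 \left(-73\right)} 149 = - \frac{4593}{15 - 730} \cdot 149 = - \frac{4593}{-715} \cdot 149 = \left(-4593\right) \left(- \frac{1}{715}\right) 149 = \frac{4593}{715} \cdot 149 = \frac{684357}{715}$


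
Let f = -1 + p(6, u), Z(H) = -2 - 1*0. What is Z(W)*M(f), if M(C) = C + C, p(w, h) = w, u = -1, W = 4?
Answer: -20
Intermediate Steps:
Z(H) = -2 (Z(H) = -2 + 0 = -2)
f = 5 (f = -1 + 6 = 5)
M(C) = 2*C
Z(W)*M(f) = -4*5 = -2*10 = -20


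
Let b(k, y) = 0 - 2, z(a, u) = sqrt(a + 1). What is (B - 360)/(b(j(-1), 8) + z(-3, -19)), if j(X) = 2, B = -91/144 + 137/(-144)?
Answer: 4339/36 + 4339*I*sqrt(2)/72 ≈ 120.53 + 85.226*I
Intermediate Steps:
z(a, u) = sqrt(1 + a)
B = -19/12 (B = -91*1/144 + 137*(-1/144) = -91/144 - 137/144 = -19/12 ≈ -1.5833)
b(k, y) = -2
(B - 360)/(b(j(-1), 8) + z(-3, -19)) = (-19/12 - 360)/(-2 + sqrt(1 - 3)) = -4339/(12*(-2 + sqrt(-2))) = -4339/(12*(-2 + I*sqrt(2)))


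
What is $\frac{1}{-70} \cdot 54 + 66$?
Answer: $\frac{2283}{35} \approx 65.229$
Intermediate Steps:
$\frac{1}{-70} \cdot 54 + 66 = \left(- \frac{1}{70}\right) 54 + 66 = - \frac{27}{35} + 66 = \frac{2283}{35}$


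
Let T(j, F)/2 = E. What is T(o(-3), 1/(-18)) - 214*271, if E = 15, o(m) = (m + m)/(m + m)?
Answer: -57964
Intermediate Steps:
o(m) = 1 (o(m) = (2*m)/((2*m)) = (2*m)*(1/(2*m)) = 1)
T(j, F) = 30 (T(j, F) = 2*15 = 30)
T(o(-3), 1/(-18)) - 214*271 = 30 - 214*271 = 30 - 57994 = -57964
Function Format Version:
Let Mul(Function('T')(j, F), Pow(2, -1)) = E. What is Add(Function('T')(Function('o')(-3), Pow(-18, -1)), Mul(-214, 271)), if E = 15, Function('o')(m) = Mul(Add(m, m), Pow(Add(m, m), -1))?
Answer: -57964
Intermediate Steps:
Function('o')(m) = 1 (Function('o')(m) = Mul(Mul(2, m), Pow(Mul(2, m), -1)) = Mul(Mul(2, m), Mul(Rational(1, 2), Pow(m, -1))) = 1)
Function('T')(j, F) = 30 (Function('T')(j, F) = Mul(2, 15) = 30)
Add(Function('T')(Function('o')(-3), Pow(-18, -1)), Mul(-214, 271)) = Add(30, Mul(-214, 271)) = Add(30, -57994) = -57964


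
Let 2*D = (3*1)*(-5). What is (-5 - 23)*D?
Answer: 210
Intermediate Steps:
D = -15/2 (D = ((3*1)*(-5))/2 = (3*(-5))/2 = (½)*(-15) = -15/2 ≈ -7.5000)
(-5 - 23)*D = (-5 - 23)*(-15/2) = -28*(-15/2) = 210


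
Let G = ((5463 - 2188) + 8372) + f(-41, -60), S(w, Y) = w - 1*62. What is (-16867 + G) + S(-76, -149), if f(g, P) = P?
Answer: -5418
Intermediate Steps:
S(w, Y) = -62 + w (S(w, Y) = w - 62 = -62 + w)
G = 11587 (G = ((5463 - 2188) + 8372) - 60 = (3275 + 8372) - 60 = 11647 - 60 = 11587)
(-16867 + G) + S(-76, -149) = (-16867 + 11587) + (-62 - 76) = -5280 - 138 = -5418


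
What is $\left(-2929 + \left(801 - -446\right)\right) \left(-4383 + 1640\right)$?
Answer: $4613726$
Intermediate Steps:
$\left(-2929 + \left(801 - -446\right)\right) \left(-4383 + 1640\right) = \left(-2929 + \left(801 + 446\right)\right) \left(-2743\right) = \left(-2929 + 1247\right) \left(-2743\right) = \left(-1682\right) \left(-2743\right) = 4613726$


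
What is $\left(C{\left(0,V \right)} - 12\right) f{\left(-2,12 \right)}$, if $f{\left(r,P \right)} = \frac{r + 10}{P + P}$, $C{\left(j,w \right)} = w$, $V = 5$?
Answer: $- \frac{7}{3} \approx -2.3333$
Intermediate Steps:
$f{\left(r,P \right)} = \frac{10 + r}{2 P}$
$\left(C{\left(0,V \right)} - 12\right) f{\left(-2,12 \right)} = \left(5 - 12\right) \frac{10 - 2}{2 \cdot 12} = - 7 \cdot \frac{1}{2} \cdot \frac{1}{12} \cdot 8 = \left(-7\right) \frac{1}{3} = - \frac{7}{3}$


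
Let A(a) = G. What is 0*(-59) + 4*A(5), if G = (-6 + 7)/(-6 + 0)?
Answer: -⅔ ≈ -0.66667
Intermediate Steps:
G = -⅙ (G = 1/(-6) = 1*(-⅙) = -⅙ ≈ -0.16667)
A(a) = -⅙
0*(-59) + 4*A(5) = 0*(-59) + 4*(-⅙) = 0 - ⅔ = -⅔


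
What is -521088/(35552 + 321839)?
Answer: -521088/357391 ≈ -1.4580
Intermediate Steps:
-521088/(35552 + 321839) = -521088/357391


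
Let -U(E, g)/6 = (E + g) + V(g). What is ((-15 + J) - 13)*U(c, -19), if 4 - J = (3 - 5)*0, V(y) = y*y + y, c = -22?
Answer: 43344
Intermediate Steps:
V(y) = y + y**2 (V(y) = y**2 + y = y + y**2)
J = 4 (J = 4 - (3 - 5)*0 = 4 - (-2)*0 = 4 - 1*0 = 4 + 0 = 4)
U(E, g) = -6*E - 6*g - 6*g*(1 + g) (U(E, g) = -6*((E + g) + g*(1 + g)) = -6*(E + g + g*(1 + g)) = -6*E - 6*g - 6*g*(1 + g))
((-15 + J) - 13)*U(c, -19) = ((-15 + 4) - 13)*(-6*(-22) - 6*(-19) - 6*(-19)*(1 - 19)) = (-11 - 13)*(132 + 114 - 6*(-19)*(-18)) = -24*(132 + 114 - 2052) = -24*(-1806) = 43344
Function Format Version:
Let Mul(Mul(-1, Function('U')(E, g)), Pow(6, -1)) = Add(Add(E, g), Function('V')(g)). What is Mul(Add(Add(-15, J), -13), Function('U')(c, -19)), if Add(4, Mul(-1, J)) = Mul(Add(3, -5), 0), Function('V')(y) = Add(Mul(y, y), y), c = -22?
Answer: 43344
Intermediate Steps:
Function('V')(y) = Add(y, Pow(y, 2)) (Function('V')(y) = Add(Pow(y, 2), y) = Add(y, Pow(y, 2)))
J = 4 (J = Add(4, Mul(-1, Mul(Add(3, -5), 0))) = Add(4, Mul(-1, Mul(-2, 0))) = Add(4, Mul(-1, 0)) = Add(4, 0) = 4)
Function('U')(E, g) = Add(Mul(-6, E), Mul(-6, g), Mul(-6, g, Add(1, g))) (Function('U')(E, g) = Mul(-6, Add(Add(E, g), Mul(g, Add(1, g)))) = Mul(-6, Add(E, g, Mul(g, Add(1, g)))) = Add(Mul(-6, E), Mul(-6, g), Mul(-6, g, Add(1, g))))
Mul(Add(Add(-15, J), -13), Function('U')(c, -19)) = Mul(Add(Add(-15, 4), -13), Add(Mul(-6, -22), Mul(-6, -19), Mul(-6, -19, Add(1, -19)))) = Mul(Add(-11, -13), Add(132, 114, Mul(-6, -19, -18))) = Mul(-24, Add(132, 114, -2052)) = Mul(-24, -1806) = 43344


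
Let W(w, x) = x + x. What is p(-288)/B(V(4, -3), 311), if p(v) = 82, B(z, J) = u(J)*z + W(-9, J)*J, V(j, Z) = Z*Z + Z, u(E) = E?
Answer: 41/97654 ≈ 0.00041985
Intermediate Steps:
V(j, Z) = Z + Z² (V(j, Z) = Z² + Z = Z + Z²)
W(w, x) = 2*x
B(z, J) = 2*J² + J*z (B(z, J) = J*z + (2*J)*J = J*z + 2*J² = 2*J² + J*z)
p(-288)/B(V(4, -3), 311) = 82/((311*(-3*(1 - 3) + 2*311))) = 82/((311*(-3*(-2) + 622))) = 82/((311*(6 + 622))) = 82/((311*628)) = 82/195308 = 82*(1/195308) = 41/97654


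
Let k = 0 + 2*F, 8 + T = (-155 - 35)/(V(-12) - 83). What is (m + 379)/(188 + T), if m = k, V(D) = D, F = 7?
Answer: 393/182 ≈ 2.1593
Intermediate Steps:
T = -6 (T = -8 + (-155 - 35)/(-12 - 83) = -8 - 190/(-95) = -8 - 190*(-1/95) = -8 + 2 = -6)
k = 14 (k = 0 + 2*7 = 0 + 14 = 14)
m = 14
(m + 379)/(188 + T) = (14 + 379)/(188 - 6) = 393/182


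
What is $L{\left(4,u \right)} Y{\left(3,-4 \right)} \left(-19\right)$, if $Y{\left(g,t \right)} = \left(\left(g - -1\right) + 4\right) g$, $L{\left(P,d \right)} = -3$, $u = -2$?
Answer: $1368$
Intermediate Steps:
$Y{\left(g,t \right)} = g \left(5 + g\right)$ ($Y{\left(g,t \right)} = \left(\left(g + 1\right) + 4\right) g = \left(\left(1 + g\right) + 4\right) g = \left(5 + g\right) g = g \left(5 + g\right)$)
$L{\left(4,u \right)} Y{\left(3,-4 \right)} \left(-19\right) = - 3 \cdot 3 \left(5 + 3\right) \left(-19\right) = - 3 \cdot 3 \cdot 8 \left(-19\right) = \left(-3\right) 24 \left(-19\right) = \left(-72\right) \left(-19\right) = 1368$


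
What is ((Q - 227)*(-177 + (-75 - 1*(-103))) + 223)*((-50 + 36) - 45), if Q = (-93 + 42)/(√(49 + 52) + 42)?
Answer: -3359321704/1663 + 448341*√101/1663 ≈ -2.0173e+6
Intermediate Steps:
Q = -51/(42 + √101) (Q = -51/(√101 + 42) = -51/(42 + √101) ≈ -0.97983)
((Q - 227)*(-177 + (-75 - 1*(-103))) + 223)*((-50 + 36) - 45) = (((-2142/1663 + 51*√101/1663) - 227)*(-177 + (-75 - 1*(-103))) + 223)*((-50 + 36) - 45) = ((-379643/1663 + 51*√101/1663)*(-177 + (-75 + 103)) + 223)*(-14 - 45) = ((-379643/1663 + 51*√101/1663)*(-177 + 28) + 223)*(-59) = ((-379643/1663 + 51*√101/1663)*(-149) + 223)*(-59) = ((56566807/1663 - 7599*√101/1663) + 223)*(-59) = (56937656/1663 - 7599*√101/1663)*(-59) = -3359321704/1663 + 448341*√101/1663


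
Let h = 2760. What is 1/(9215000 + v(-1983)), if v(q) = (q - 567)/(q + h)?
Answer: 259/2386684150 ≈ 1.0852e-7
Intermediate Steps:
v(q) = (-567 + q)/(2760 + q) (v(q) = (q - 567)/(q + 2760) = (-567 + q)/(2760 + q))
1/(9215000 + v(-1983)) = 1/(9215000 + (-567 - 1983)/(2760 - 1983)) = 1/(9215000 - 2550/777) = 1/(9215000 + (1/777)*(-2550)) = 1/(9215000 - 850/259) = 1/(2386684150/259) = 259/2386684150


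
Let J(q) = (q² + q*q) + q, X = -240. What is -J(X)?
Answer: -114960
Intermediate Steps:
J(q) = q + 2*q² (J(q) = (q² + q²) + q = 2*q² + q = q + 2*q²)
-J(X) = -(-240)*(1 + 2*(-240)) = -(-240)*(1 - 480) = -(-240)*(-479) = -1*114960 = -114960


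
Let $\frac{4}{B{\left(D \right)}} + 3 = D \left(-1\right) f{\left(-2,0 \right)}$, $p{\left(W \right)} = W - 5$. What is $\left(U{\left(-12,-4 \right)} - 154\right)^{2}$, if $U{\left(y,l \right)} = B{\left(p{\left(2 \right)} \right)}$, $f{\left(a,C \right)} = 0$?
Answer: $\frac{217156}{9} \approx 24128.0$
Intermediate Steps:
$p{\left(W \right)} = -5 + W$
$B{\left(D \right)} = - \frac{4}{3}$ ($B{\left(D \right)} = \frac{4}{-3 + D \left(-1\right) 0} = \frac{4}{-3 + - D 0} = \frac{4}{-3 + 0} = \frac{4}{-3} = 4 \left(- \frac{1}{3}\right) = - \frac{4}{3}$)
$U{\left(y,l \right)} = - \frac{4}{3}$
$\left(U{\left(-12,-4 \right)} - 154\right)^{2} = \left(- \frac{4}{3} - 154\right)^{2} = \left(- \frac{466}{3}\right)^{2} = \frac{217156}{9}$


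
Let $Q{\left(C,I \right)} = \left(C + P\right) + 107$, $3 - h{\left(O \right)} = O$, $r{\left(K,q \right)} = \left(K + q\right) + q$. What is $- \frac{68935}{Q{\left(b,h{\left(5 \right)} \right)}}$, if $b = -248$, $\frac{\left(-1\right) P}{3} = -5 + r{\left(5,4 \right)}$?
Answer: $\frac{13787}{33} \approx 417.79$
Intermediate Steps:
$r{\left(K,q \right)} = K + 2 q$
$P = -24$ ($P = - 3 \left(-5 + \left(5 + 2 \cdot 4\right)\right) = - 3 \left(-5 + \left(5 + 8\right)\right) = - 3 \left(-5 + 13\right) = \left(-3\right) 8 = -24$)
$h{\left(O \right)} = 3 - O$
$Q{\left(C,I \right)} = 83 + C$ ($Q{\left(C,I \right)} = \left(C - 24\right) + 107 = \left(-24 + C\right) + 107 = 83 + C$)
$- \frac{68935}{Q{\left(b,h{\left(5 \right)} \right)}} = - \frac{68935}{83 - 248} = - \frac{68935}{-165} = \left(-68935\right) \left(- \frac{1}{165}\right) = \frac{13787}{33}$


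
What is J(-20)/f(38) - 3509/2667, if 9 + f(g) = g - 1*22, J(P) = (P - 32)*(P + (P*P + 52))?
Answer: -8562293/2667 ≈ -3210.5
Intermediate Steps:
J(P) = (-32 + P)*(52 + P + P²) (J(P) = (-32 + P)*(P + (P² + 52)) = (-32 + P)*(P + (52 + P²)) = (-32 + P)*(52 + P + P²))
f(g) = -31 + g (f(g) = -9 + (g - 1*22) = -9 + (g - 22) = -9 + (-22 + g) = -31 + g)
J(-20)/f(38) - 3509/2667 = (-1664 + (-20)³ - 31*(-20)² + 20*(-20))/(-31 + 38) - 3509/2667 = (-1664 - 8000 - 31*400 - 400)/7 - 3509*1/2667 = (-1664 - 8000 - 12400 - 400)*(⅐) - 3509/2667 = -22464*⅐ - 3509/2667 = -22464/7 - 3509/2667 = -8562293/2667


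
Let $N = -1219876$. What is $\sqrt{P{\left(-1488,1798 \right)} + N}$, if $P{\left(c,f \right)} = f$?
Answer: $9 i \sqrt{15038} \approx 1103.7 i$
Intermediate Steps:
$\sqrt{P{\left(-1488,1798 \right)} + N} = \sqrt{1798 - 1219876} = \sqrt{-1218078} = 9 i \sqrt{15038}$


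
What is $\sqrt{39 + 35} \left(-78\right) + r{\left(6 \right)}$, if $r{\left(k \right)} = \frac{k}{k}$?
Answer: $1 - 78 \sqrt{74} \approx -669.98$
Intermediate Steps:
$r{\left(k \right)} = 1$
$\sqrt{39 + 35} \left(-78\right) + r{\left(6 \right)} = \sqrt{39 + 35} \left(-78\right) + 1 = \sqrt{74} \left(-78\right) + 1 = - 78 \sqrt{74} + 1 = 1 - 78 \sqrt{74}$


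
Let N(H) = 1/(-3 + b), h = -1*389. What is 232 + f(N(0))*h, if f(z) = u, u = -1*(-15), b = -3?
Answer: -5603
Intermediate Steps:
h = -389
N(H) = -⅙ (N(H) = 1/(-3 - 3) = 1/(-6) = -⅙)
u = 15
f(z) = 15
232 + f(N(0))*h = 232 + 15*(-389) = 232 - 5835 = -5603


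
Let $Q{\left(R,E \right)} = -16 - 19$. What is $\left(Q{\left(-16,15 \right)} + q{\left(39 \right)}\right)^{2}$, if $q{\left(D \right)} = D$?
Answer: $16$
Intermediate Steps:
$Q{\left(R,E \right)} = -35$
$\left(Q{\left(-16,15 \right)} + q{\left(39 \right)}\right)^{2} = \left(-35 + 39\right)^{2} = 4^{2} = 16$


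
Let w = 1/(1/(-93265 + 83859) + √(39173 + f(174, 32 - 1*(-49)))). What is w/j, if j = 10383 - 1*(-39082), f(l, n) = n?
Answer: 9406/171787626920326495 + 88472836*√39254/171787626920326495 ≈ 1.0204e-7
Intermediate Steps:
j = 49465 (j = 10383 + 39082 = 49465)
w = 1/(-1/9406 + √39254) (w = 1/(1/(-93265 + 83859) + √(39173 + (32 - 1*(-49)))) = 1/(1/(-9406) + √(39173 + (32 + 49))) = 1/(-1/9406 + √(39173 + 81)) = 1/(-1/9406 + √39254) ≈ 0.0050473)
w/j = (9406/3472912704343 + 88472836*√39254/3472912704343)/49465 = (9406/3472912704343 + 88472836*√39254/3472912704343)*(1/49465) = 9406/171787626920326495 + 88472836*√39254/171787626920326495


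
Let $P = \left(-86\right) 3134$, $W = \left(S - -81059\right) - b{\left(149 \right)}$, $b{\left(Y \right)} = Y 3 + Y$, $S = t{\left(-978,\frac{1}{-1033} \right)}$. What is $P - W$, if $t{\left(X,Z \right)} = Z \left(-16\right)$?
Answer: $- \frac{361536587}{1033} \approx -3.4999 \cdot 10^{5}$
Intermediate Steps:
$t{\left(X,Z \right)} = - 16 Z$
$S = \frac{16}{1033}$ ($S = - \frac{16}{-1033} = \left(-16\right) \left(- \frac{1}{1033}\right) = \frac{16}{1033} \approx 0.015489$)
$b{\left(Y \right)} = 4 Y$ ($b{\left(Y \right)} = 3 Y + Y = 4 Y$)
$W = \frac{83118295}{1033}$ ($W = \left(\frac{16}{1033} - -81059\right) - 4 \cdot 149 = \left(\frac{16}{1033} + 81059\right) - 596 = \frac{83733963}{1033} - 596 = \frac{83118295}{1033} \approx 80463.0$)
$P = -269524$
$P - W = -269524 - \frac{83118295}{1033} = - \frac{361536587}{1033}$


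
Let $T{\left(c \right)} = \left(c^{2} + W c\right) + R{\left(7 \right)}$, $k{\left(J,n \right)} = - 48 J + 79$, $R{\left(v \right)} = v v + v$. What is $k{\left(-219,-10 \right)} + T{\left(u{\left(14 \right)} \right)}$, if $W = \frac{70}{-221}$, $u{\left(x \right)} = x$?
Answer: $\frac{2395323}{221} \approx 10839.0$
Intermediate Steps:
$R{\left(v \right)} = v + v^{2}$ ($R{\left(v \right)} = v^{2} + v = v + v^{2}$)
$k{\left(J,n \right)} = 79 - 48 J$
$W = - \frac{70}{221}$ ($W = 70 \left(- \frac{1}{221}\right) = - \frac{70}{221} \approx -0.31674$)
$T{\left(c \right)} = 56 + c^{2} - \frac{70 c}{221}$ ($T{\left(c \right)} = \left(c^{2} - \frac{70 c}{221}\right) + 7 \left(1 + 7\right) = \left(c^{2} - \frac{70 c}{221}\right) + 7 \cdot 8 = \left(c^{2} - \frac{70 c}{221}\right) + 56 = 56 + c^{2} - \frac{70 c}{221}$)
$k{\left(-219,-10 \right)} + T{\left(u{\left(14 \right)} \right)} = \left(79 - -10512\right) + \left(56 + 14^{2} - \frac{980}{221}\right) = \left(79 + 10512\right) + \left(56 + 196 - \frac{980}{221}\right) = 10591 + \frac{54712}{221} = \frac{2395323}{221}$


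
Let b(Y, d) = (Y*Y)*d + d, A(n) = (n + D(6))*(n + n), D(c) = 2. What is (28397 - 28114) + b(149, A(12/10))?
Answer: 4269859/25 ≈ 1.7079e+5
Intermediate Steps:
A(n) = 2*n*(2 + n) (A(n) = (n + 2)*(n + n) = (2 + n)*(2*n) = 2*n*(2 + n))
b(Y, d) = d + d*Y² (b(Y, d) = Y²*d + d = d*Y² + d = d + d*Y²)
(28397 - 28114) + b(149, A(12/10)) = (28397 - 28114) + (2*(12/10)*(2 + 12/10))*(1 + 149²) = 283 + (2*(12*(⅒))*(2 + 12*(⅒)))*(1 + 22201) = 283 + (2*(6/5)*(2 + 6/5))*22202 = 283 + (2*(6/5)*(16/5))*22202 = 283 + (192/25)*22202 = 283 + 4262784/25 = 4269859/25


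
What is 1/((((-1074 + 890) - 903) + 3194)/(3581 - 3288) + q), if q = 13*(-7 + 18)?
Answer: 293/44006 ≈ 0.0066582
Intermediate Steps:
q = 143 (q = 13*11 = 143)
1/((((-1074 + 890) - 903) + 3194)/(3581 - 3288) + q) = 1/((((-1074 + 890) - 903) + 3194)/(3581 - 3288) + 143) = 1/(((-184 - 903) + 3194)/293 + 143) = 1/((-1087 + 3194)*(1/293) + 143) = 1/(2107*(1/293) + 143) = 1/(2107/293 + 143) = 1/(44006/293) = 293/44006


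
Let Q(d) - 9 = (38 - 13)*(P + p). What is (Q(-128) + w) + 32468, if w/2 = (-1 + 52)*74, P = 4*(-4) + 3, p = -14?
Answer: 39350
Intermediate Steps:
P = -13 (P = -16 + 3 = -13)
w = 7548 (w = 2*((-1 + 52)*74) = 2*(51*74) = 2*3774 = 7548)
Q(d) = -666 (Q(d) = 9 + (38 - 13)*(-13 - 14) = 9 + 25*(-27) = 9 - 675 = -666)
(Q(-128) + w) + 32468 = (-666 + 7548) + 32468 = 6882 + 32468 = 39350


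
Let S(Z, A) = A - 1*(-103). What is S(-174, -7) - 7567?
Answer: -7471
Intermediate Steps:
S(Z, A) = 103 + A (S(Z, A) = A + 103 = 103 + A)
S(-174, -7) - 7567 = (103 - 7) - 7567 = 96 - 7567 = -7471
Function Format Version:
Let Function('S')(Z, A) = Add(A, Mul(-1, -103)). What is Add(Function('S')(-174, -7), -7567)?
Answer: -7471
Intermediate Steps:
Function('S')(Z, A) = Add(103, A) (Function('S')(Z, A) = Add(A, 103) = Add(103, A))
Add(Function('S')(-174, -7), -7567) = Add(Add(103, -7), -7567) = Add(96, -7567) = -7471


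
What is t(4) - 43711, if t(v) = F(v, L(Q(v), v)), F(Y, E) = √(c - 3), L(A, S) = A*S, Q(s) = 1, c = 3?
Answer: -43711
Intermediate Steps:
F(Y, E) = 0 (F(Y, E) = √(3 - 3) = √0 = 0)
t(v) = 0
t(4) - 43711 = 0 - 43711 = -43711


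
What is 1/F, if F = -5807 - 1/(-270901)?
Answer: -270901/1573122106 ≈ -0.00017221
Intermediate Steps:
F = -1573122106/270901 (F = -5807 - 1*(-1/270901) = -5807 + 1/270901 = -1573122106/270901 ≈ -5807.0)
1/F = 1/(-1573122106/270901) = -270901/1573122106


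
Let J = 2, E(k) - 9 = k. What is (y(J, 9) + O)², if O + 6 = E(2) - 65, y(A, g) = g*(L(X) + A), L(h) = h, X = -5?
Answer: 7569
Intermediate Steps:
E(k) = 9 + k
y(A, g) = g*(-5 + A)
O = -60 (O = -6 + ((9 + 2) - 65) = -6 + (11 - 65) = -6 - 54 = -60)
(y(J, 9) + O)² = (9*(-5 + 2) - 60)² = (9*(-3) - 60)² = (-27 - 60)² = (-87)² = 7569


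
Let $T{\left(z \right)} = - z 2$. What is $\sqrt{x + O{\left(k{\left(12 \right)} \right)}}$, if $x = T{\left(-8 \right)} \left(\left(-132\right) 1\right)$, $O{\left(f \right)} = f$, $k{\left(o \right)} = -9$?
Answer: $i \sqrt{2121} \approx 46.054 i$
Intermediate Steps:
$T{\left(z \right)} = - 2 z$
$x = -2112$ ($x = \left(-2\right) \left(-8\right) \left(\left(-132\right) 1\right) = 16 \left(-132\right) = -2112$)
$\sqrt{x + O{\left(k{\left(12 \right)} \right)}} = \sqrt{-2112 - 9} = \sqrt{-2121} = i \sqrt{2121}$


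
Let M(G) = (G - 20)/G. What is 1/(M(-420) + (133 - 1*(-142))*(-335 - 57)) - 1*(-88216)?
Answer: 199701440027/2263778 ≈ 88216.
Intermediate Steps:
M(G) = (-20 + G)/G
1/(M(-420) + (133 - 1*(-142))*(-335 - 57)) - 1*(-88216) = 1/((-20 - 420)/(-420) + (133 - 1*(-142))*(-335 - 57)) - 1*(-88216) = 1/(-1/420*(-440) + (133 + 142)*(-392)) + 88216 = 1/(22/21 + 275*(-392)) + 88216 = 1/(22/21 - 107800) + 88216 = 1/(-2263778/21) + 88216 = -21/2263778 + 88216 = 199701440027/2263778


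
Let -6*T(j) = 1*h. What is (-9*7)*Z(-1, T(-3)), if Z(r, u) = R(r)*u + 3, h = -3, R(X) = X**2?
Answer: -441/2 ≈ -220.50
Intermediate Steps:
T(j) = 1/2 (T(j) = -(-3)/6 = -1/6*(-3) = 1/2)
Z(r, u) = 3 + u*r**2 (Z(r, u) = r**2*u + 3 = u*r**2 + 3 = 3 + u*r**2)
(-9*7)*Z(-1, T(-3)) = (-9*7)*(3 + (1/2)*(-1)**2) = -63*(3 + (1/2)*1) = -63*(3 + 1/2) = -63*7/2 = -441/2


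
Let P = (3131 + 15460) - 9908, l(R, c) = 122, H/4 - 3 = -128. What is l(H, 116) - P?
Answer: -8561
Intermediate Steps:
H = -500 (H = 12 + 4*(-128) = 12 - 512 = -500)
P = 8683 (P = 18591 - 9908 = 8683)
l(H, 116) - P = 122 - 1*8683 = 122 - 8683 = -8561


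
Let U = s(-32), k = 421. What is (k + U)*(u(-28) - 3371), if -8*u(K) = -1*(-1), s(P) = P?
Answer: -10490941/8 ≈ -1.3114e+6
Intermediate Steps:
u(K) = -⅛ (u(K) = -(-1)*(-1)/8 = -⅛*1 = -⅛)
U = -32
(k + U)*(u(-28) - 3371) = (421 - 32)*(-⅛ - 3371) = 389*(-26969/8) = -10490941/8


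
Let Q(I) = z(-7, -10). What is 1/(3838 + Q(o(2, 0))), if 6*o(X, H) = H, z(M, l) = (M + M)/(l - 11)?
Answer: 3/11516 ≈ 0.00026051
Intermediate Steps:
z(M, l) = 2*M/(-11 + l) (z(M, l) = (2*M)/(-11 + l) = 2*M/(-11 + l))
o(X, H) = H/6
Q(I) = ⅔ (Q(I) = 2*(-7)/(-11 - 10) = 2*(-7)/(-21) = 2*(-7)*(-1/21) = ⅔)
1/(3838 + Q(o(2, 0))) = 1/(3838 + ⅔) = 1/(11516/3) = 3/11516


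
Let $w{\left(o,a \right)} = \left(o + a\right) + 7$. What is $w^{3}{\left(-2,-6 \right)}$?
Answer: $-1$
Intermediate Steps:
$w{\left(o,a \right)} = 7 + a + o$ ($w{\left(o,a \right)} = \left(a + o\right) + 7 = 7 + a + o$)
$w^{3}{\left(-2,-6 \right)} = \left(7 - 6 - 2\right)^{3} = \left(-1\right)^{3} = -1$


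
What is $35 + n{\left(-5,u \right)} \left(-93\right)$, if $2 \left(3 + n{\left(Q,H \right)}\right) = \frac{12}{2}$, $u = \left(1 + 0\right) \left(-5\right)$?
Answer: $35$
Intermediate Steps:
$u = -5$ ($u = 1 \left(-5\right) = -5$)
$n{\left(Q,H \right)} = 0$ ($n{\left(Q,H \right)} = -3 + \frac{12 \cdot \frac{1}{2}}{2} = -3 + \frac{1}{2} \cdot 6 = -3 + 3 = 0$)
$35 + n{\left(-5,u \right)} \left(-93\right) = 35 + 0 \left(-93\right) = 35 + 0 = 35$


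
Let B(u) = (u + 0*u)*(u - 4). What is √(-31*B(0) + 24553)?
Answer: √24553 ≈ 156.69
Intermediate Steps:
B(u) = u*(-4 + u) (B(u) = (u + 0)*(-4 + u) = u*(-4 + u))
√(-31*B(0) + 24553) = √(-0*(-4 + 0) + 24553) = √(-0*(-4) + 24553) = √(-31*0 + 24553) = √(0 + 24553) = √24553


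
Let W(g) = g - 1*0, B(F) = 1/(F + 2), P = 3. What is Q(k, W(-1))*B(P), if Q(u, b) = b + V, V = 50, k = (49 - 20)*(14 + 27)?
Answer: 49/5 ≈ 9.8000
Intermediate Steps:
B(F) = 1/(2 + F)
k = 1189 (k = 29*41 = 1189)
W(g) = g (W(g) = g + 0 = g)
Q(u, b) = 50 + b (Q(u, b) = b + 50 = 50 + b)
Q(k, W(-1))*B(P) = (50 - 1)/(2 + 3) = 49/5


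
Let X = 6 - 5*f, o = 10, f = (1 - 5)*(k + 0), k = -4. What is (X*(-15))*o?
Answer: 11100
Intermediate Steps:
f = 16 (f = (1 - 5)*(-4 + 0) = -4*(-4) = 16)
X = -74 (X = 6 - 5*16 = 6 - 80 = -74)
(X*(-15))*o = -74*(-15)*10 = 1110*10 = 11100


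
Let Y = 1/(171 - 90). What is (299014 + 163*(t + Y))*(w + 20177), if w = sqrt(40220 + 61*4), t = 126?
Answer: 522258945875/81 + 103535500*sqrt(281)/27 ≈ 6.5119e+9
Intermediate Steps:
Y = 1/81 ≈ 0.012346
w = 12*sqrt(281) (w = sqrt(40220 + 244) = sqrt(40464) = 12*sqrt(281) ≈ 201.16)
(299014 + 163*(t + Y))*(w + 20177) = (299014 + 163*(126 + 1/81))*(12*sqrt(281) + 20177) = (299014 + 163*(10207/81))*(20177 + 12*sqrt(281)) = (299014 + 1663741/81)*(20177 + 12*sqrt(281)) = 25883875*(20177 + 12*sqrt(281))/81 = 522258945875/81 + 103535500*sqrt(281)/27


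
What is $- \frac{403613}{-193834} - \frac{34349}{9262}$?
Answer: $- \frac{729935115}{448822627} \approx -1.6263$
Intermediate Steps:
$- \frac{403613}{-193834} - \frac{34349}{9262} = \left(-403613\right) \left(- \frac{1}{193834}\right) - \frac{34349}{9262} = \frac{403613}{193834} - \frac{34349}{9262} = - \frac{729935115}{448822627}$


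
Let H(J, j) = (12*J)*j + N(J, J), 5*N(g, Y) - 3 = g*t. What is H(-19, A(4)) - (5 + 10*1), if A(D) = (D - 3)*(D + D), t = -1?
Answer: -9173/5 ≈ -1834.6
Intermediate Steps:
N(g, Y) = ⅗ - g/5 (N(g, Y) = ⅗ + (g*(-1))/5 = ⅗ + (-g)/5 = ⅗ - g/5)
A(D) = 2*D*(-3 + D) (A(D) = (-3 + D)*(2*D) = 2*D*(-3 + D))
H(J, j) = ⅗ - J/5 + 12*J*j (H(J, j) = (12*J)*j + (⅗ - J/5) = 12*J*j + (⅗ - J/5) = ⅗ - J/5 + 12*J*j)
H(-19, A(4)) - (5 + 10*1) = (⅗ - ⅕*(-19) + 12*(-19)*(2*4*(-3 + 4))) - (5 + 10*1) = (⅗ + 19/5 + 12*(-19)*(2*4*1)) - (5 + 10) = (⅗ + 19/5 + 12*(-19)*8) - 1*15 = (⅗ + 19/5 - 1824) - 15 = -9098/5 - 15 = -9173/5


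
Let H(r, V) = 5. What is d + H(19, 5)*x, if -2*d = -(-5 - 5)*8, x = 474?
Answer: 2330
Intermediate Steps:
d = -40 (d = -(-(-5 - 5))*8/2 = -(-1*(-10))*8/2 = -5*8 = -1/2*80 = -40)
d + H(19, 5)*x = -40 + 5*474 = -40 + 2370 = 2330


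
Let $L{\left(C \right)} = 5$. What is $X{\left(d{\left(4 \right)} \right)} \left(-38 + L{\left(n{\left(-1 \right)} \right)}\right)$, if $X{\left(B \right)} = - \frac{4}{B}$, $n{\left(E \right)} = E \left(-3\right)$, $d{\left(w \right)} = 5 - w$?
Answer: $132$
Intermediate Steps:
$n{\left(E \right)} = - 3 E$
$X{\left(d{\left(4 \right)} \right)} \left(-38 + L{\left(n{\left(-1 \right)} \right)}\right) = - \frac{4}{5 - 4} \left(-38 + 5\right) = - \frac{4}{5 - 4} \left(-33\right) = - \frac{4}{1} \left(-33\right) = \left(-4\right) 1 \left(-33\right) = \left(-4\right) \left(-33\right) = 132$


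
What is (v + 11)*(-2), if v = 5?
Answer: -32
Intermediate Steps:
(v + 11)*(-2) = (5 + 11)*(-2) = 16*(-2) = -32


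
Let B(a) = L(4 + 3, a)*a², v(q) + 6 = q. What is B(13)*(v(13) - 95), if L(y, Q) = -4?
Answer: 59488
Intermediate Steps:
v(q) = -6 + q
B(a) = -4*a²
B(13)*(v(13) - 95) = (-4*13²)*((-6 + 13) - 95) = (-4*169)*(7 - 95) = -676*(-88) = 59488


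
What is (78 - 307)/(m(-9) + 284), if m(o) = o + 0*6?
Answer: -229/275 ≈ -0.83273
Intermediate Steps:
m(o) = o (m(o) = o + 0 = o)
(78 - 307)/(m(-9) + 284) = (78 - 307)/(-9 + 284) = -229/275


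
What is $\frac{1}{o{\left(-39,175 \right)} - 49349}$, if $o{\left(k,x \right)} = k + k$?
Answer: $- \frac{1}{49427} \approx -2.0232 \cdot 10^{-5}$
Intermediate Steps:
$o{\left(k,x \right)} = 2 k$
$\frac{1}{o{\left(-39,175 \right)} - 49349} = \frac{1}{2 \left(-39\right) - 49349} = \frac{1}{-78 - 49349} = \frac{1}{-49427} = - \frac{1}{49427}$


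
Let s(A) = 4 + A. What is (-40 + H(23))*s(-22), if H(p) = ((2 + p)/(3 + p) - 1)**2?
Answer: 243351/338 ≈ 719.97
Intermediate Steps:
H(p) = (-1 + (2 + p)/(3 + p))**2 (H(p) = ((2 + p)/(3 + p) - 1)**2 = (-1 + (2 + p)/(3 + p))**2)
(-40 + H(23))*s(-22) = (-40 + (3 + 23)**(-2))*(4 - 22) = (-40 + 26**(-2))*(-18) = (-40 + 1/676)*(-18) = -27039/676*(-18) = 243351/338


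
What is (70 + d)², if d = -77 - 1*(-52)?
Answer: 2025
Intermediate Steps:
d = -25 (d = -77 + 52 = -25)
(70 + d)² = (70 - 25)² = 45² = 2025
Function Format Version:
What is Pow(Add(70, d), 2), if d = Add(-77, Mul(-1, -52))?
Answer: 2025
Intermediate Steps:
d = -25 (d = Add(-77, 52) = -25)
Pow(Add(70, d), 2) = Pow(Add(70, -25), 2) = Pow(45, 2) = 2025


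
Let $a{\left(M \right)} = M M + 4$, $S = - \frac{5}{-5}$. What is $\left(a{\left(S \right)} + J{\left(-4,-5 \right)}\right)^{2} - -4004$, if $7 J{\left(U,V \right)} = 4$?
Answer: $\frac{197717}{49} \approx 4035.0$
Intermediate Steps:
$J{\left(U,V \right)} = \frac{4}{7}$ ($J{\left(U,V \right)} = \frac{1}{7} \cdot 4 = \frac{4}{7}$)
$S = 1$ ($S = \left(-5\right) \left(- \frac{1}{5}\right) = 1$)
$a{\left(M \right)} = 4 + M^{2}$ ($a{\left(M \right)} = M^{2} + 4 = 4 + M^{2}$)
$\left(a{\left(S \right)} + J{\left(-4,-5 \right)}\right)^{2} - -4004 = \left(\left(4 + 1^{2}\right) + \frac{4}{7}\right)^{2} - -4004 = \left(\left(4 + 1\right) + \frac{4}{7}\right)^{2} + 4004 = \left(5 + \frac{4}{7}\right)^{2} + 4004 = \left(\frac{39}{7}\right)^{2} + 4004 = \frac{1521}{49} + 4004 = \frac{197717}{49}$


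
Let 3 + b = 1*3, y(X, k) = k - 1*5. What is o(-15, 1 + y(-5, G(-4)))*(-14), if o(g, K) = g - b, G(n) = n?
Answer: 210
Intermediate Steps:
y(X, k) = -5 + k (y(X, k) = k - 5 = -5 + k)
b = 0 (b = -3 + 1*3 = -3 + 3 = 0)
o(g, K) = g (o(g, K) = g - 1*0 = g + 0 = g)
o(-15, 1 + y(-5, G(-4)))*(-14) = -15*(-14) = 210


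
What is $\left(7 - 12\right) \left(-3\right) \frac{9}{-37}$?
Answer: $- \frac{135}{37} \approx -3.6486$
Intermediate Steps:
$\left(7 - 12\right) \left(-3\right) \frac{9}{-37} = \left(-5\right) \left(-3\right) 9 \left(- \frac{1}{37}\right) = 15 \left(- \frac{9}{37}\right) = - \frac{135}{37}$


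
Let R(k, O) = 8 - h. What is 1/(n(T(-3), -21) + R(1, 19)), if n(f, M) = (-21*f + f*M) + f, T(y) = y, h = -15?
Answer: 1/146 ≈ 0.0068493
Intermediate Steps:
n(f, M) = -20*f + M*f (n(f, M) = (-21*f + M*f) + f = -20*f + M*f)
R(k, O) = 23 (R(k, O) = 8 - 1*(-15) = 8 + 15 = 23)
1/(n(T(-3), -21) + R(1, 19)) = 1/(-3*(-20 - 21) + 23) = 1/(-3*(-41) + 23) = 1/(123 + 23) = 1/146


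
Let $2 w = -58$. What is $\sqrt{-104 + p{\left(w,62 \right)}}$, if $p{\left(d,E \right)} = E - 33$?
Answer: $5 i \sqrt{3} \approx 8.6602 i$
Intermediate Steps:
$w = -29$ ($w = \frac{1}{2} \left(-58\right) = -29$)
$p{\left(d,E \right)} = -33 + E$
$\sqrt{-104 + p{\left(w,62 \right)}} = \sqrt{-104 + \left(-33 + 62\right)} = \sqrt{-104 + 29} = \sqrt{-75} = 5 i \sqrt{3}$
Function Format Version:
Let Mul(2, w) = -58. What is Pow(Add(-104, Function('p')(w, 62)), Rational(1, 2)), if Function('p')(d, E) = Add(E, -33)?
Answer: Mul(5, I, Pow(3, Rational(1, 2))) ≈ Mul(8.6602, I)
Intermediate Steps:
w = -29 (w = Mul(Rational(1, 2), -58) = -29)
Function('p')(d, E) = Add(-33, E)
Pow(Add(-104, Function('p')(w, 62)), Rational(1, 2)) = Pow(Add(-104, Add(-33, 62)), Rational(1, 2)) = Pow(Add(-104, 29), Rational(1, 2)) = Pow(-75, Rational(1, 2)) = Mul(5, I, Pow(3, Rational(1, 2)))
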